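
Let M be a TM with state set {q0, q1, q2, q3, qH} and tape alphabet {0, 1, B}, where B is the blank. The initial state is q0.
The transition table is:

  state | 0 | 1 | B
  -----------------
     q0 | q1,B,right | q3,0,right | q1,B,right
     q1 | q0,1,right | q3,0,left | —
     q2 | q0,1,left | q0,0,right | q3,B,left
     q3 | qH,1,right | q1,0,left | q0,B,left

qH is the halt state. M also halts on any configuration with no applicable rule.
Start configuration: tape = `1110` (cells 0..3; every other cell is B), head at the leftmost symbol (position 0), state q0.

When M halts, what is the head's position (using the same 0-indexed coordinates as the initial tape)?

1

q0 | [1]110   read 1 → write 0, move right, go to q3
q3 | 0[1]10   read 1 → write 0, move left, go to q1
q1 | [0]010   read 0 → write 1, move right, go to q0
q0 | 1[0]10   read 0 → write B, move right, go to q1
q1 | 1B[1]0   read 1 → write 0, move left, go to q3
q3 | 1[B]00   read B → write B, move left, go to q0
q0 | [1]B00   read 1 → write 0, move right, go to q3
q3 | 0[B]00   read B → write B, move left, go to q0
q0 | [0]B00   read 0 → write B, move right, go to q1
q1 | B[B]00
At halt the head is at cell 1.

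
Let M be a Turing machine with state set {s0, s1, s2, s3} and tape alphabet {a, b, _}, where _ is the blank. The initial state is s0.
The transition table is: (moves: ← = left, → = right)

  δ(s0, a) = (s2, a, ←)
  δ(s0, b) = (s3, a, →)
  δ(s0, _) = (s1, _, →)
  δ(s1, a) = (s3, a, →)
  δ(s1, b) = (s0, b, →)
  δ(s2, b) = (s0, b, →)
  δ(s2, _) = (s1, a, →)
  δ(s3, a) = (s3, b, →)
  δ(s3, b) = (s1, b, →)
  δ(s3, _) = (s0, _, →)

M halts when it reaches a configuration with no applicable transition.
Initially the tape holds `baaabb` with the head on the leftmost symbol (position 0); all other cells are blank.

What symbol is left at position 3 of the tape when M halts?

state=s0 head=0 tape=[b]aaabb__   (s0,b)→(s3,a,→)
state=s3 head=1 tape=a[a]aabb__   (s3,a)→(s3,b,→)
state=s3 head=2 tape=ab[a]abb__   (s3,a)→(s3,b,→)
state=s3 head=3 tape=abb[a]bb__   (s3,a)→(s3,b,→)
state=s3 head=4 tape=abbb[b]b__   (s3,b)→(s1,b,→)
state=s1 head=5 tape=abbbb[b]__   (s1,b)→(s0,b,→)
state=s0 head=6 tape=abbbbb[_]_   (s0,_)→(s1,_,→)
state=s1 head=7 tape=abbbbb_[_]
Cell 3 holds b when M halts.

b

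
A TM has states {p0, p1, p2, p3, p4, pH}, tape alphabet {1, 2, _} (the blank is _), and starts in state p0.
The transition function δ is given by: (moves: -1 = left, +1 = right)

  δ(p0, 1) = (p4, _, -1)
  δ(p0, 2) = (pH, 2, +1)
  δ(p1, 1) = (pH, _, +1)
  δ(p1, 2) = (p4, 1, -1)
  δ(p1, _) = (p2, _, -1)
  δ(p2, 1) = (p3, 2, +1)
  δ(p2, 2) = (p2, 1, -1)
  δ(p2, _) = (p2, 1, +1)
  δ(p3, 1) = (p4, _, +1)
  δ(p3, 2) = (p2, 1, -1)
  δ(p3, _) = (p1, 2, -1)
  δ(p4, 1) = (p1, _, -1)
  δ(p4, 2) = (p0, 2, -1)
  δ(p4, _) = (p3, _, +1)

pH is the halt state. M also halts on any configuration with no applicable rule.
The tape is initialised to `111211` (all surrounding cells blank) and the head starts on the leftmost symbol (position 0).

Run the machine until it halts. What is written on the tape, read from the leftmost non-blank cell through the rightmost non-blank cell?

p0 | __[1]11211   read 1 → write _, move -1, go to p4
p4 | _[_]_11211   read _ → write _, move +1, go to p3
p3 | __[_]11211   read _ → write 2, move -1, go to p1
p1 | _[_]211211   read _ → write _, move -1, go to p2
p2 | [_]_211211   read _ → write 1, move +1, go to p2
p2 | 1[_]211211   read _ → write 1, move +1, go to p2
p2 | 11[2]11211   read 2 → write 1, move -1, go to p2
p2 | 1[1]111211   read 1 → write 2, move +1, go to p3
p3 | 12[1]11211   read 1 → write _, move +1, go to p4
p4 | 12_[1]1211   read 1 → write _, move -1, go to p1
p1 | 12[_]_1211   read _ → write _, move -1, go to p2
p2 | 1[2]__1211   read 2 → write 1, move -1, go to p2
p2 | [1]1__1211   read 1 → write 2, move +1, go to p3
p3 | 2[1]__1211   read 1 → write _, move +1, go to p4
p4 | 2_[_]_1211   read _ → write _, move +1, go to p3
p3 | 2__[_]1211   read _ → write 2, move -1, go to p1
p1 | 2_[_]21211   read _ → write _, move -1, go to p2
p2 | 2[_]_21211   read _ → write 1, move +1, go to p2
p2 | 21[_]21211   read _ → write 1, move +1, go to p2
p2 | 211[2]1211   read 2 → write 1, move -1, go to p2
p2 | 21[1]11211   read 1 → write 2, move +1, go to p3
p3 | 212[1]1211   read 1 → write _, move +1, go to p4
p4 | 212_[1]211   read 1 → write _, move -1, go to p1
p1 | 212[_]_211   read _ → write _, move -1, go to p2
p2 | 21[2]__211   read 2 → write 1, move -1, go to p2
p2 | 2[1]1__211   read 1 → write 2, move +1, go to p3
p3 | 22[1]__211   read 1 → write _, move +1, go to p4
p4 | 22_[_]_211   read _ → write _, move +1, go to p3
p3 | 22__[_]211   read _ → write 2, move -1, go to p1
p1 | 22_[_]2211   read _ → write _, move -1, go to p2
p2 | 22[_]_2211   read _ → write 1, move +1, go to p2
p2 | 221[_]2211   read _ → write 1, move +1, go to p2
p2 | 2211[2]211   read 2 → write 1, move -1, go to p2
p2 | 221[1]1211   read 1 → write 2, move +1, go to p3
p3 | 2212[1]211   read 1 → write _, move +1, go to p4
p4 | 2212_[2]11   read 2 → write 2, move -1, go to p0
p0 | 2212[_]211
The non-blank tape span at halt is 2212_211.

2212_211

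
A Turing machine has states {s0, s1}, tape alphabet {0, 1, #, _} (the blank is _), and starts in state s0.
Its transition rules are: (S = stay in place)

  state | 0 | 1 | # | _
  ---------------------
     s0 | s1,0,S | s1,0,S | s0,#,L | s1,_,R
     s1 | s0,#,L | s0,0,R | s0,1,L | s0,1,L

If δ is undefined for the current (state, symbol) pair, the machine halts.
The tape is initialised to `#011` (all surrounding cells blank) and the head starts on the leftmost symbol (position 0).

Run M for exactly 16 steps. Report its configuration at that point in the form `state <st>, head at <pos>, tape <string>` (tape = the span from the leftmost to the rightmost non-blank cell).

state=s0 head=0 tape=_[#]011   (s0,#)→(s0,#,L)
state=s0 head=-1 tape=[_]#011   (s0,_)→(s1,_,R)
state=s1 head=0 tape=_[#]011   (s1,#)→(s0,1,L)
state=s0 head=-1 tape=[_]1011   (s0,_)→(s1,_,R)
state=s1 head=0 tape=_[1]011   (s1,1)→(s0,0,R)
state=s0 head=1 tape=_0[0]11   (s0,0)→(s1,0,S)
state=s1 head=1 tape=_0[0]11   (s1,0)→(s0,#,L)
state=s0 head=0 tape=_[0]#11   (s0,0)→(s1,0,S)
state=s1 head=0 tape=_[0]#11   (s1,0)→(s0,#,L)
state=s0 head=-1 tape=[_]##11   (s0,_)→(s1,_,R)
state=s1 head=0 tape=_[#]#11   (s1,#)→(s0,1,L)
state=s0 head=-1 tape=[_]1#11   (s0,_)→(s1,_,R)
state=s1 head=0 tape=_[1]#11   (s1,1)→(s0,0,R)
state=s0 head=1 tape=_0[#]11   (s0,#)→(s0,#,L)
state=s0 head=0 tape=_[0]#11   (s0,0)→(s1,0,S)
state=s1 head=0 tape=_[0]#11   (s1,0)→(s0,#,L)
state=s0 head=-1 tape=[_]##11
After 16 steps: state s0, head at -1, tape ##11.

state s0, head at -1, tape ##11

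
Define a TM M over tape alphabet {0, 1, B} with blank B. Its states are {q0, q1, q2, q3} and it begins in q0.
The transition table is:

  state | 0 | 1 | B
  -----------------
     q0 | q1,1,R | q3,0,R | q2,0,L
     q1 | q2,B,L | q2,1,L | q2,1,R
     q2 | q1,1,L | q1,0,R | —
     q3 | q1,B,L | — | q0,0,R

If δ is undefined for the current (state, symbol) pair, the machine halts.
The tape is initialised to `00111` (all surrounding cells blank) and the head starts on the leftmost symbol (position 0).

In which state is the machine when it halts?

q0 | BB[0]0111   read 0 → write 1, move R, go to q1
q1 | BB1[0]111   read 0 → write B, move L, go to q2
q2 | BB[1]B111   read 1 → write 0, move R, go to q1
q1 | BB0[B]111   read B → write 1, move R, go to q2
q2 | BB01[1]11   read 1 → write 0, move R, go to q1
q1 | BB010[1]1   read 1 → write 1, move L, go to q2
q2 | BB01[0]11   read 0 → write 1, move L, go to q1
q1 | BB0[1]111   read 1 → write 1, move L, go to q2
q2 | BB[0]1111   read 0 → write 1, move L, go to q1
q1 | B[B]11111   read B → write 1, move R, go to q2
q2 | B1[1]1111   read 1 → write 0, move R, go to q1
q1 | B10[1]111   read 1 → write 1, move L, go to q2
q2 | B1[0]1111   read 0 → write 1, move L, go to q1
q1 | B[1]11111   read 1 → write 1, move L, go to q2
q2 | [B]111111
No transition is defined for (q2, B); M halts in state q2.

q2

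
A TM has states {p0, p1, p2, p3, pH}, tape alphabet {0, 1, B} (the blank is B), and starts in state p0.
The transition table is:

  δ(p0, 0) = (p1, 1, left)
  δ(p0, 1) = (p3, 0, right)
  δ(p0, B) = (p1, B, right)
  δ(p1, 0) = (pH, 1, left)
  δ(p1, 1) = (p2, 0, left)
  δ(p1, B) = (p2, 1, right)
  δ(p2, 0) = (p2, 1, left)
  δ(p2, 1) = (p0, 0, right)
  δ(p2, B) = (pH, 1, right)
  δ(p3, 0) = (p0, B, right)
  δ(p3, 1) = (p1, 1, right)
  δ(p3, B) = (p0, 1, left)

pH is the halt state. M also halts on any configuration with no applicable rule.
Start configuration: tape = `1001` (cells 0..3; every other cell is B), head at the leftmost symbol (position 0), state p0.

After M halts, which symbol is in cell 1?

1

p0 | [1]001B   read 1 → write 0, move right, go to p3
p3 | 0[0]01B   read 0 → write B, move right, go to p0
p0 | 0B[0]1B   read 0 → write 1, move left, go to p1
p1 | 0[B]11B   read B → write 1, move right, go to p2
p2 | 01[1]1B   read 1 → write 0, move right, go to p0
p0 | 010[1]B   read 1 → write 0, move right, go to p3
p3 | 0100[B]   read B → write 1, move left, go to p0
p0 | 010[0]1   read 0 → write 1, move left, go to p1
p1 | 01[0]11   read 0 → write 1, move left, go to pH
pH | 0[1]111
Cell 1 holds 1 when M halts.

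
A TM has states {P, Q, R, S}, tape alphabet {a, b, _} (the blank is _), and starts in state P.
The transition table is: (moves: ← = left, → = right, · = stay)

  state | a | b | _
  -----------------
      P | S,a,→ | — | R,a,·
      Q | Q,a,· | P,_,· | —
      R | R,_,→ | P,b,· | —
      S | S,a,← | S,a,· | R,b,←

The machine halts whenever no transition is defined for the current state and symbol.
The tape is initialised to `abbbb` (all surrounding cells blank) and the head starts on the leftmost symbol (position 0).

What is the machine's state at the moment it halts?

state=P head=0 tape=__[a]bbbb   (P,a)→(S,a,→)
state=S head=1 tape=__a[b]bbb   (S,b)→(S,a,·)
state=S head=1 tape=__a[a]bbb   (S,a)→(S,a,←)
state=S head=0 tape=__[a]abbb   (S,a)→(S,a,←)
state=S head=-1 tape=_[_]aabbb   (S,_)→(R,b,←)
state=R head=-2 tape=[_]baabbb
No transition is defined for (R, _); M halts in state R.

R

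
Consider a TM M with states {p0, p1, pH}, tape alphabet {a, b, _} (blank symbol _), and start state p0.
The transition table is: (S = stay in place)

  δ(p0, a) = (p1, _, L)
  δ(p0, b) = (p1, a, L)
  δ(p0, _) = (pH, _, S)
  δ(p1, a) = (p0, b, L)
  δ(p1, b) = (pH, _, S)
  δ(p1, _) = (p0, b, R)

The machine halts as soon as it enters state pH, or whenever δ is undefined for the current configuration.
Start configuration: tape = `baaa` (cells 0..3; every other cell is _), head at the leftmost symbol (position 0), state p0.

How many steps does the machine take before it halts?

4

p0 | _[b]aaa   read b → write a, move L, go to p1
p1 | [_]aaaa   read _ → write b, move R, go to p0
p0 | b[a]aaa   read a → write _, move L, go to p1
p1 | [b]_aaa   read b → write _, move S, go to pH
pH | [_]_aaa
M halts after 4 transitions.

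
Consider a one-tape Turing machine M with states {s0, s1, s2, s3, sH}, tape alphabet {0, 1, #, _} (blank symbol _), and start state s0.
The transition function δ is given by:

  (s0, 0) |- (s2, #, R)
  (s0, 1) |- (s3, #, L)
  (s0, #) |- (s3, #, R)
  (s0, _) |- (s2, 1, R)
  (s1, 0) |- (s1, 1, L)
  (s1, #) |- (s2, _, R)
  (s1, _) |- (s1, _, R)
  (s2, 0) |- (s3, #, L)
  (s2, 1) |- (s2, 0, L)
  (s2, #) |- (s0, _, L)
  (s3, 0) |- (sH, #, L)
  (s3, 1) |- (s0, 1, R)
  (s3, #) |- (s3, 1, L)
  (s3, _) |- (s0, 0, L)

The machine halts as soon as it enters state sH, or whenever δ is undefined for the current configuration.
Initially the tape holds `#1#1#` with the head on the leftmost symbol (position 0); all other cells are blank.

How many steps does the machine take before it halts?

state=s0 head=0 tape=[#]1#1#_   (s0,#)→(s3,#,R)
state=s3 head=1 tape=#[1]#1#_   (s3,1)→(s0,1,R)
state=s0 head=2 tape=#1[#]1#_   (s0,#)→(s3,#,R)
state=s3 head=3 tape=#1#[1]#_   (s3,1)→(s0,1,R)
state=s0 head=4 tape=#1#1[#]_   (s0,#)→(s3,#,R)
state=s3 head=5 tape=#1#1#[_]   (s3,_)→(s0,0,L)
state=s0 head=4 tape=#1#1[#]0   (s0,#)→(s3,#,R)
state=s3 head=5 tape=#1#1#[0]   (s3,0)→(sH,#,L)
state=sH head=4 tape=#1#1[#]#
M halts after 8 transitions.

8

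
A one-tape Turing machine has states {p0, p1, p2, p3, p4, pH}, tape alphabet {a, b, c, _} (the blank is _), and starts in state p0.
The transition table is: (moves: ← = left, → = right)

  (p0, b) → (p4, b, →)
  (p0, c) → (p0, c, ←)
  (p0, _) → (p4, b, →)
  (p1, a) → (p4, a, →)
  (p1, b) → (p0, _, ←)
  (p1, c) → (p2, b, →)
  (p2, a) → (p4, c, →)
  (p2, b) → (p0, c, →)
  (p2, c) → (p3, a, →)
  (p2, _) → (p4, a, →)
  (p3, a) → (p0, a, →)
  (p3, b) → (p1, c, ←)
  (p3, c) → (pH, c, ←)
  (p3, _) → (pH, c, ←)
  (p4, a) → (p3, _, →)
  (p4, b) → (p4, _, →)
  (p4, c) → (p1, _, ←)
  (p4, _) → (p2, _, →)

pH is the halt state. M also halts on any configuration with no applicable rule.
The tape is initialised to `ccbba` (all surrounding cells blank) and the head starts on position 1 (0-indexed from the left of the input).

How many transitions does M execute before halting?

15

state=p0 head=1 tape=__c[c]bba_   (p0,c)→(p0,c,←)
state=p0 head=0 tape=__[c]cbba_   (p0,c)→(p0,c,←)
state=p0 head=-1 tape=_[_]ccbba_   (p0,_)→(p4,b,→)
state=p4 head=0 tape=_b[c]cbba_   (p4,c)→(p1,_,←)
state=p1 head=-1 tape=_[b]_cbba_   (p1,b)→(p0,_,←)
state=p0 head=-2 tape=[_]__cbba_   (p0,_)→(p4,b,→)
state=p4 head=-1 tape=b[_]_cbba_   (p4,_)→(p2,_,→)
state=p2 head=0 tape=b_[_]cbba_   (p2,_)→(p4,a,→)
state=p4 head=1 tape=b_a[c]bba_   (p4,c)→(p1,_,←)
state=p1 head=0 tape=b_[a]_bba_   (p1,a)→(p4,a,→)
state=p4 head=1 tape=b_a[_]bba_   (p4,_)→(p2,_,→)
state=p2 head=2 tape=b_a_[b]ba_   (p2,b)→(p0,c,→)
state=p0 head=3 tape=b_a_c[b]a_   (p0,b)→(p4,b,→)
state=p4 head=4 tape=b_a_cb[a]_   (p4,a)→(p3,_,→)
state=p3 head=5 tape=b_a_cb_[_]   (p3,_)→(pH,c,←)
state=pH head=4 tape=b_a_cb[_]c
M halts after 15 transitions.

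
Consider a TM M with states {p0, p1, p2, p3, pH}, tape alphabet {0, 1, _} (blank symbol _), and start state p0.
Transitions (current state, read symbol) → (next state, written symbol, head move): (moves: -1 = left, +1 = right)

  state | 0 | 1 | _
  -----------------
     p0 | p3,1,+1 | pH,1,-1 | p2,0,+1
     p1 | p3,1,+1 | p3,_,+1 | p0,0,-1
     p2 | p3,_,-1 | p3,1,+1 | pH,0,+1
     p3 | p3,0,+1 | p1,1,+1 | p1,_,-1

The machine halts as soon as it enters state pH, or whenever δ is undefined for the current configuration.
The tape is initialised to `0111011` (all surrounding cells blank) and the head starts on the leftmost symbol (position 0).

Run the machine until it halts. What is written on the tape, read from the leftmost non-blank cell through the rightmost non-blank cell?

p0 | [0]111011_   read 0 → write 1, move +1, go to p3
p3 | 1[1]11011_   read 1 → write 1, move +1, go to p1
p1 | 11[1]1011_   read 1 → write _, move +1, go to p3
p3 | 11_[1]011_   read 1 → write 1, move +1, go to p1
p1 | 11_1[0]11_   read 0 → write 1, move +1, go to p3
p3 | 11_11[1]1_   read 1 → write 1, move +1, go to p1
p1 | 11_111[1]_   read 1 → write _, move +1, go to p3
p3 | 11_111_[_]   read _ → write _, move -1, go to p1
p1 | 11_111[_]_   read _ → write 0, move -1, go to p0
p0 | 11_11[1]0_   read 1 → write 1, move -1, go to pH
pH | 11_1[1]10_
The non-blank tape span at halt is 11_1110.

11_1110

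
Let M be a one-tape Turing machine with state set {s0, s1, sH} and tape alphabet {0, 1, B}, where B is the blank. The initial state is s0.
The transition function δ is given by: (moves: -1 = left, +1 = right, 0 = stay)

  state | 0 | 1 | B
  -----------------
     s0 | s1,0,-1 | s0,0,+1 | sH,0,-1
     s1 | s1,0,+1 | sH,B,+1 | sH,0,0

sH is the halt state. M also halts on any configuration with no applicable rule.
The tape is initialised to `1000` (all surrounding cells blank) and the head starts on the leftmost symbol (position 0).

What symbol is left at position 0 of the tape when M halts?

s0 | [1]000B   read 1 → write 0, move +1, go to s0
s0 | 0[0]00B   read 0 → write 0, move -1, go to s1
s1 | [0]000B   read 0 → write 0, move +1, go to s1
s1 | 0[0]00B   read 0 → write 0, move +1, go to s1
s1 | 00[0]0B   read 0 → write 0, move +1, go to s1
s1 | 000[0]B   read 0 → write 0, move +1, go to s1
s1 | 0000[B]   read B → write 0, move 0, go to sH
sH | 0000[0]
Cell 0 holds 0 when M halts.

0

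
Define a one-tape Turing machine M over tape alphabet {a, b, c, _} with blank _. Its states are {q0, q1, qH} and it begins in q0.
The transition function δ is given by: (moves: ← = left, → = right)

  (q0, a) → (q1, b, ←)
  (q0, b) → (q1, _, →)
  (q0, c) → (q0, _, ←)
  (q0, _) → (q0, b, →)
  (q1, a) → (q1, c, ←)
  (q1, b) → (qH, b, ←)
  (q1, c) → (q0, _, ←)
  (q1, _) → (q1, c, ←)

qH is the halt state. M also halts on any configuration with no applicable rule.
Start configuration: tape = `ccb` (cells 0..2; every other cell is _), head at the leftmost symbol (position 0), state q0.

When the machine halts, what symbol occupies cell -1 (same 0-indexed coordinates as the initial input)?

b

q0 | __[c]cb   read c → write _, move ←, go to q0
q0 | _[_]_cb   read _ → write b, move →, go to q0
q0 | _b[_]cb   read _ → write b, move →, go to q0
q0 | _bb[c]b   read c → write _, move ←, go to q0
q0 | _b[b]_b   read b → write _, move →, go to q1
q1 | _b_[_]b   read _ → write c, move ←, go to q1
q1 | _b[_]cb   read _ → write c, move ←, go to q1
q1 | _[b]ccb   read b → write b, move ←, go to qH
qH | [_]bccb
Cell -1 holds b when M halts.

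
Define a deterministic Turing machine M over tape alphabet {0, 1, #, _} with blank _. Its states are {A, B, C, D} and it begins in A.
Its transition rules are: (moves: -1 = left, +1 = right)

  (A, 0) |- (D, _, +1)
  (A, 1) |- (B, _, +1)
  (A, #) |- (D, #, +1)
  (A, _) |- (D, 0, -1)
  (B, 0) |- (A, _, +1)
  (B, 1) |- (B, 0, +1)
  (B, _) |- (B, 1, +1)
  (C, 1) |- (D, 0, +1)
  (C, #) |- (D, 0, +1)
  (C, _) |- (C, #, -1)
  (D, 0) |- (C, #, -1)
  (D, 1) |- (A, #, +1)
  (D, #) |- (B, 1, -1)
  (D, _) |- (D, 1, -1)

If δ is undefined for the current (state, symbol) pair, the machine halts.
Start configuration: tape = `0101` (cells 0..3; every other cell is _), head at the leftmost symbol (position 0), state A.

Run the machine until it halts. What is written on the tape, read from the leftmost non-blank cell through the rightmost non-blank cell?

A | [0]101___   read 0 → write _, move +1, go to D
D | _[1]01___   read 1 → write #, move +1, go to A
A | _#[0]1___   read 0 → write _, move +1, go to D
D | _#_[1]___   read 1 → write #, move +1, go to A
A | _#_#[_]__   read _ → write 0, move -1, go to D
D | _#_[#]0__   read # → write 1, move -1, go to B
B | _#[_]10__   read _ → write 1, move +1, go to B
B | _#1[1]0__   read 1 → write 0, move +1, go to B
B | _#10[0]__   read 0 → write _, move +1, go to A
A | _#10_[_]_   read _ → write 0, move -1, go to D
D | _#10[_]0_   read _ → write 1, move -1, go to D
D | _#1[0]10_   read 0 → write #, move -1, go to C
C | _#[1]#10_   read 1 → write 0, move +1, go to D
D | _#0[#]10_   read # → write 1, move -1, go to B
B | _#[0]110_   read 0 → write _, move +1, go to A
A | _#_[1]10_   read 1 → write _, move +1, go to B
B | _#__[1]0_   read 1 → write 0, move +1, go to B
B | _#__0[0]_   read 0 → write _, move +1, go to A
A | _#__0_[_]   read _ → write 0, move -1, go to D
D | _#__0[_]0   read _ → write 1, move -1, go to D
D | _#__[0]10   read 0 → write #, move -1, go to C
C | _#_[_]#10   read _ → write #, move -1, go to C
C | _#[_]##10   read _ → write #, move -1, go to C
C | _[#]###10   read # → write 0, move +1, go to D
D | _0[#]##10   read # → write 1, move -1, go to B
B | _[0]1##10   read 0 → write _, move +1, go to A
A | __[1]##10   read 1 → write _, move +1, go to B
B | ___[#]#10
The non-blank tape span at halt is ##10.

##10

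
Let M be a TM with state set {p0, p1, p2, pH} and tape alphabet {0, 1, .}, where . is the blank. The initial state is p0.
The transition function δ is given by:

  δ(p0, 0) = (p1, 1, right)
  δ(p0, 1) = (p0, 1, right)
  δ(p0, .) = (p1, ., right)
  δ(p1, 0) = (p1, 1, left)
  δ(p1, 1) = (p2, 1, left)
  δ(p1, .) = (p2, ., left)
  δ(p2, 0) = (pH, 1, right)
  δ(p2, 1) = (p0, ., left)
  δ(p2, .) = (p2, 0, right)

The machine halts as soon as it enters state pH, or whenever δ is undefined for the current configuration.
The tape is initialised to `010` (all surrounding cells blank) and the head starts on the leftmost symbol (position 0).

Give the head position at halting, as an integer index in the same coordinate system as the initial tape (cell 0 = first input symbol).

state=p0 head=0 tape=..[0]10.   (p0,0)→(p1,1,right)
state=p1 head=1 tape=..1[1]0.   (p1,1)→(p2,1,left)
state=p2 head=0 tape=..[1]10.   (p2,1)→(p0,.,left)
state=p0 head=-1 tape=.[.].10.   (p0,.)→(p1,.,right)
state=p1 head=0 tape=..[.]10.   (p1,.)→(p2,.,left)
state=p2 head=-1 tape=.[.].10.   (p2,.)→(p2,0,right)
state=p2 head=0 tape=.0[.]10.   (p2,.)→(p2,0,right)
state=p2 head=1 tape=.00[1]0.   (p2,1)→(p0,.,left)
state=p0 head=0 tape=.0[0].0.   (p0,0)→(p1,1,right)
state=p1 head=1 tape=.01[.]0.   (p1,.)→(p2,.,left)
state=p2 head=0 tape=.0[1].0.   (p2,1)→(p0,.,left)
state=p0 head=-1 tape=.[0]..0.   (p0,0)→(p1,1,right)
state=p1 head=0 tape=.1[.].0.   (p1,.)→(p2,.,left)
state=p2 head=-1 tape=.[1]..0.   (p2,1)→(p0,.,left)
state=p0 head=-2 tape=[.]...0.   (p0,.)→(p1,.,right)
state=p1 head=-1 tape=.[.]..0.   (p1,.)→(p2,.,left)
state=p2 head=-2 tape=[.]...0.   (p2,.)→(p2,0,right)
state=p2 head=-1 tape=0[.]..0.   (p2,.)→(p2,0,right)
state=p2 head=0 tape=00[.].0.   (p2,.)→(p2,0,right)
state=p2 head=1 tape=000[.]0.   (p2,.)→(p2,0,right)
state=p2 head=2 tape=0000[0].   (p2,0)→(pH,1,right)
state=pH head=3 tape=00001[.]
At halt the head is at cell 3.

3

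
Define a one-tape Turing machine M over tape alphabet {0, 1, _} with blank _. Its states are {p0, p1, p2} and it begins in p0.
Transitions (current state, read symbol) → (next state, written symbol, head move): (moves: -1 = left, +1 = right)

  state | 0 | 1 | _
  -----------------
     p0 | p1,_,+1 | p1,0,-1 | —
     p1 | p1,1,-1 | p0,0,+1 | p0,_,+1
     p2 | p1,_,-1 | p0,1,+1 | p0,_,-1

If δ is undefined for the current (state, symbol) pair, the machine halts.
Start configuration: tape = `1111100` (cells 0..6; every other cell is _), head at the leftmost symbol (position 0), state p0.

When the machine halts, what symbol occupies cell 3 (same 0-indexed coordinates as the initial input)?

_

p0 | _[1]111100__   read 1 → write 0, move -1, go to p1
p1 | [_]0111100__   read _ → write _, move +1, go to p0
p0 | _[0]111100__   read 0 → write _, move +1, go to p1
p1 | __[1]11100__   read 1 → write 0, move +1, go to p0
p0 | __0[1]1100__   read 1 → write 0, move -1, go to p1
p1 | __[0]01100__   read 0 → write 1, move -1, go to p1
p1 | _[_]101100__   read _ → write _, move +1, go to p0
p0 | __[1]01100__   read 1 → write 0, move -1, go to p1
p1 | _[_]001100__   read _ → write _, move +1, go to p0
p0 | __[0]01100__   read 0 → write _, move +1, go to p1
p1 | ___[0]1100__   read 0 → write 1, move -1, go to p1
p1 | __[_]11100__   read _ → write _, move +1, go to p0
p0 | ___[1]1100__   read 1 → write 0, move -1, go to p1
p1 | __[_]01100__   read _ → write _, move +1, go to p0
p0 | ___[0]1100__   read 0 → write _, move +1, go to p1
p1 | ____[1]100__   read 1 → write 0, move +1, go to p0
p0 | ____0[1]00__   read 1 → write 0, move -1, go to p1
p1 | ____[0]000__   read 0 → write 1, move -1, go to p1
p1 | ___[_]1000__   read _ → write _, move +1, go to p0
p0 | ____[1]000__   read 1 → write 0, move -1, go to p1
p1 | ___[_]0000__   read _ → write _, move +1, go to p0
p0 | ____[0]000__   read 0 → write _, move +1, go to p1
p1 | _____[0]00__   read 0 → write 1, move -1, go to p1
p1 | ____[_]100__   read _ → write _, move +1, go to p0
p0 | _____[1]00__   read 1 → write 0, move -1, go to p1
p1 | ____[_]000__   read _ → write _, move +1, go to p0
p0 | _____[0]00__   read 0 → write _, move +1, go to p1
p1 | ______[0]0__   read 0 → write 1, move -1, go to p1
p1 | _____[_]10__   read _ → write _, move +1, go to p0
p0 | ______[1]0__   read 1 → write 0, move -1, go to p1
p1 | _____[_]00__   read _ → write _, move +1, go to p0
p0 | ______[0]0__   read 0 → write _, move +1, go to p1
p1 | _______[0]__   read 0 → write 1, move -1, go to p1
p1 | ______[_]1__   read _ → write _, move +1, go to p0
p0 | _______[1]__   read 1 → write 0, move -1, go to p1
p1 | ______[_]0__   read _ → write _, move +1, go to p0
p0 | _______[0]__   read 0 → write _, move +1, go to p1
p1 | ________[_]_   read _ → write _, move +1, go to p0
p0 | _________[_]
Cell 3 holds _ when M halts.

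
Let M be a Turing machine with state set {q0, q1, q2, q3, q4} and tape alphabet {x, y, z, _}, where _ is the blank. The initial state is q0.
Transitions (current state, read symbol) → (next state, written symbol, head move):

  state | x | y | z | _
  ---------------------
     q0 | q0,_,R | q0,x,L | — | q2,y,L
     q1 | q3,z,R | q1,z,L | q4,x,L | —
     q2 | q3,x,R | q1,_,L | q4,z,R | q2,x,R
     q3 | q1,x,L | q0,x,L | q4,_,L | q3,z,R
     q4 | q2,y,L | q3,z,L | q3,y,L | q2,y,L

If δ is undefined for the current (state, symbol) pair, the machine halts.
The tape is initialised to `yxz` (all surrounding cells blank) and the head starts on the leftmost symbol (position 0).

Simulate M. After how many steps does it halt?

11

q0 | ___[y]xz   read y → write x, move L, go to q0
q0 | __[_]xxz   read _ → write y, move L, go to q2
q2 | _[_]yxxz   read _ → write x, move R, go to q2
q2 | _x[y]xxz   read y → write _, move L, go to q1
q1 | _[x]_xxz   read x → write z, move R, go to q3
q3 | _z[_]xxz   read _ → write z, move R, go to q3
q3 | _zz[x]xz   read x → write x, move L, go to q1
q1 | _z[z]xxz   read z → write x, move L, go to q4
q4 | _[z]xxxz   read z → write y, move L, go to q3
q3 | [_]yxxxz   read _ → write z, move R, go to q3
q3 | z[y]xxxz   read y → write x, move L, go to q0
q0 | [z]xxxxz
M halts after 11 transitions.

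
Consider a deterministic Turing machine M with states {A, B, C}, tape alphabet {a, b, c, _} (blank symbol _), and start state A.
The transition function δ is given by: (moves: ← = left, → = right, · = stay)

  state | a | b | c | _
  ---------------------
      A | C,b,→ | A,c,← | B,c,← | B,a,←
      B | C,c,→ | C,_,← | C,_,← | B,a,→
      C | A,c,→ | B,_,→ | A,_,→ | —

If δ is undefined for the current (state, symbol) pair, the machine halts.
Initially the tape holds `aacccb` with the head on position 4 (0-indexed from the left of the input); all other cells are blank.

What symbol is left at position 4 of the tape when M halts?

state=A head=4 tape=_aacc[c]b   (A,c)→(B,c,←)
state=B head=3 tape=_aac[c]cb   (B,c)→(C,_,←)
state=C head=2 tape=_aa[c]_cb   (C,c)→(A,_,→)
state=A head=3 tape=_aa_[_]cb   (A,_)→(B,a,←)
state=B head=2 tape=_aa[_]acb   (B,_)→(B,a,→)
state=B head=3 tape=_aaa[a]cb   (B,a)→(C,c,→)
state=C head=4 tape=_aaac[c]b   (C,c)→(A,_,→)
state=A head=5 tape=_aaac_[b]   (A,b)→(A,c,←)
state=A head=4 tape=_aaac[_]c   (A,_)→(B,a,←)
state=B head=3 tape=_aaa[c]ac   (B,c)→(C,_,←)
state=C head=2 tape=_aa[a]_ac   (C,a)→(A,c,→)
state=A head=3 tape=_aac[_]ac   (A,_)→(B,a,←)
state=B head=2 tape=_aa[c]aac   (B,c)→(C,_,←)
state=C head=1 tape=_a[a]_aac   (C,a)→(A,c,→)
state=A head=2 tape=_ac[_]aac   (A,_)→(B,a,←)
state=B head=1 tape=_a[c]aaac   (B,c)→(C,_,←)
state=C head=0 tape=_[a]_aaac   (C,a)→(A,c,→)
state=A head=1 tape=_c[_]aaac   (A,_)→(B,a,←)
state=B head=0 tape=_[c]aaaac   (B,c)→(C,_,←)
state=C head=-1 tape=[_]_aaaac
Cell 4 holds a when M halts.

a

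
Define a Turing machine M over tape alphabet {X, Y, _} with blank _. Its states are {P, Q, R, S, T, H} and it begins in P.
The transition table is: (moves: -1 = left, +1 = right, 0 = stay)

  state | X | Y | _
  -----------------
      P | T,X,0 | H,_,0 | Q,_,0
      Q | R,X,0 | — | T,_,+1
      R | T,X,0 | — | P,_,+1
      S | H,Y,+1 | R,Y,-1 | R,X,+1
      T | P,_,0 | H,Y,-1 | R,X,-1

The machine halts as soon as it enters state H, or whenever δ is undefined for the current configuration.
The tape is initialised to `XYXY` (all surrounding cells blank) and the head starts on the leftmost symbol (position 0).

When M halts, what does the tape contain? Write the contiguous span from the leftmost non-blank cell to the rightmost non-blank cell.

YXY

state=P head=0 tape=[X]YXY   (P,X)→(T,X,0)
state=T head=0 tape=[X]YXY   (T,X)→(P,_,0)
state=P head=0 tape=[_]YXY   (P,_)→(Q,_,0)
state=Q head=0 tape=[_]YXY   (Q,_)→(T,_,+1)
state=T head=1 tape=_[Y]XY   (T,Y)→(H,Y,-1)
state=H head=0 tape=[_]YXY
The non-blank tape span at halt is YXY.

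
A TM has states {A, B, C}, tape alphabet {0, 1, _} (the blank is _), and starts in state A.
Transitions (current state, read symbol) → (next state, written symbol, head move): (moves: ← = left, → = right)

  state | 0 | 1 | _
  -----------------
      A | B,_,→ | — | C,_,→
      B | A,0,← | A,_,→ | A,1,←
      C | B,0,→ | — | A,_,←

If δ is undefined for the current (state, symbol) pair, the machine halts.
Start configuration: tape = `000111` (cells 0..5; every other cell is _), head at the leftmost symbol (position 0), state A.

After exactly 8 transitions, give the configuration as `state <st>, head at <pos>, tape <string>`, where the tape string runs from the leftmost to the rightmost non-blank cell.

state=A head=0 tape=[0]00111   (A,0)→(B,_,→)
state=B head=1 tape=_[0]0111   (B,0)→(A,0,←)
state=A head=0 tape=[_]00111   (A,_)→(C,_,→)
state=C head=1 tape=_[0]0111   (C,0)→(B,0,→)
state=B head=2 tape=_0[0]111   (B,0)→(A,0,←)
state=A head=1 tape=_[0]0111   (A,0)→(B,_,→)
state=B head=2 tape=__[0]111   (B,0)→(A,0,←)
state=A head=1 tape=_[_]0111   (A,_)→(C,_,→)
state=C head=2 tape=__[0]111
After 8 steps: state C, head at 2, tape 0111.

state C, head at 2, tape 0111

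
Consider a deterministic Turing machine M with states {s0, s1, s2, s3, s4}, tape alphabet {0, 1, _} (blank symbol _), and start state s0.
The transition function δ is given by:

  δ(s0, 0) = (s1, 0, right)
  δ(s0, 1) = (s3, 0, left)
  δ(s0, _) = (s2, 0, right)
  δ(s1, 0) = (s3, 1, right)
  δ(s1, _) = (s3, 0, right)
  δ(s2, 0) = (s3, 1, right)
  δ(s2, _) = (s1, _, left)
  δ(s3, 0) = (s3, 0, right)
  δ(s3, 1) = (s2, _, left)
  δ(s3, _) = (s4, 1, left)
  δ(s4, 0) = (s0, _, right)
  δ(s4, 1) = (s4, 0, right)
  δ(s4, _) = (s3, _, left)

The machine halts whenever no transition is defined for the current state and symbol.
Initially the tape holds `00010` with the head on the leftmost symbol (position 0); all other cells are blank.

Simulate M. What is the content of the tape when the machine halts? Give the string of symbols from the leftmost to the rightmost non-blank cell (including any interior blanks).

000_0100

state=s0 head=0 tape=[0]0010___   (s0,0)→(s1,0,right)
state=s1 head=1 tape=0[0]010___   (s1,0)→(s3,1,right)
state=s3 head=2 tape=01[0]10___   (s3,0)→(s3,0,right)
state=s3 head=3 tape=010[1]0___   (s3,1)→(s2,_,left)
state=s2 head=2 tape=01[0]_0___   (s2,0)→(s3,1,right)
state=s3 head=3 tape=011[_]0___   (s3,_)→(s4,1,left)
state=s4 head=2 tape=01[1]10___   (s4,1)→(s4,0,right)
state=s4 head=3 tape=010[1]0___   (s4,1)→(s4,0,right)
state=s4 head=4 tape=0100[0]___   (s4,0)→(s0,_,right)
state=s0 head=5 tape=0100_[_]__   (s0,_)→(s2,0,right)
state=s2 head=6 tape=0100_0[_]_   (s2,_)→(s1,_,left)
state=s1 head=5 tape=0100_[0]__   (s1,0)→(s3,1,right)
state=s3 head=6 tape=0100_1[_]_   (s3,_)→(s4,1,left)
state=s4 head=5 tape=0100_[1]1_   (s4,1)→(s4,0,right)
state=s4 head=6 tape=0100_0[1]_   (s4,1)→(s4,0,right)
state=s4 head=7 tape=0100_00[_]   (s4,_)→(s3,_,left)
state=s3 head=6 tape=0100_0[0]_   (s3,0)→(s3,0,right)
state=s3 head=7 tape=0100_00[_]   (s3,_)→(s4,1,left)
state=s4 head=6 tape=0100_0[0]1   (s4,0)→(s0,_,right)
state=s0 head=7 tape=0100_0_[1]   (s0,1)→(s3,0,left)
state=s3 head=6 tape=0100_0[_]0   (s3,_)→(s4,1,left)
state=s4 head=5 tape=0100_[0]10   (s4,0)→(s0,_,right)
state=s0 head=6 tape=0100__[1]0   (s0,1)→(s3,0,left)
state=s3 head=5 tape=0100_[_]00   (s3,_)→(s4,1,left)
state=s4 head=4 tape=0100[_]100   (s4,_)→(s3,_,left)
state=s3 head=3 tape=010[0]_100   (s3,0)→(s3,0,right)
state=s3 head=4 tape=0100[_]100   (s3,_)→(s4,1,left)
state=s4 head=3 tape=010[0]1100   (s4,0)→(s0,_,right)
state=s0 head=4 tape=010_[1]100   (s0,1)→(s3,0,left)
state=s3 head=3 tape=010[_]0100   (s3,_)→(s4,1,left)
state=s4 head=2 tape=01[0]10100   (s4,0)→(s0,_,right)
state=s0 head=3 tape=01_[1]0100   (s0,1)→(s3,0,left)
state=s3 head=2 tape=01[_]00100   (s3,_)→(s4,1,left)
state=s4 head=1 tape=0[1]100100   (s4,1)→(s4,0,right)
state=s4 head=2 tape=00[1]00100   (s4,1)→(s4,0,right)
state=s4 head=3 tape=000[0]0100   (s4,0)→(s0,_,right)
state=s0 head=4 tape=000_[0]100   (s0,0)→(s1,0,right)
state=s1 head=5 tape=000_0[1]00
The non-blank tape span at halt is 000_0100.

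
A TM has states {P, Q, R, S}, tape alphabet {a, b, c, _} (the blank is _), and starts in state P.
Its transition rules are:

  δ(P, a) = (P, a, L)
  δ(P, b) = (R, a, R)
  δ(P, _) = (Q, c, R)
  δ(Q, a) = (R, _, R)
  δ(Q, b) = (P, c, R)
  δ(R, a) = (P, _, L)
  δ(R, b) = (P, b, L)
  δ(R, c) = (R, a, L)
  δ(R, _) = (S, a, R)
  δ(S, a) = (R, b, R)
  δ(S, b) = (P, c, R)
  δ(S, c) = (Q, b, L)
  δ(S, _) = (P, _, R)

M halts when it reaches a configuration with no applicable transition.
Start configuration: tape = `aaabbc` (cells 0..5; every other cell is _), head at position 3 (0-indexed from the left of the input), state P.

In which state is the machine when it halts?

Q

state=P head=3 tape=_aaa[b]bc   (P,b)→(R,a,R)
state=R head=4 tape=_aaaa[b]c   (R,b)→(P,b,L)
state=P head=3 tape=_aaa[a]bc   (P,a)→(P,a,L)
state=P head=2 tape=_aa[a]abc   (P,a)→(P,a,L)
state=P head=1 tape=_a[a]aabc   (P,a)→(P,a,L)
state=P head=0 tape=_[a]aaabc   (P,a)→(P,a,L)
state=P head=-1 tape=[_]aaaabc   (P,_)→(Q,c,R)
state=Q head=0 tape=c[a]aaabc   (Q,a)→(R,_,R)
state=R head=1 tape=c_[a]aabc   (R,a)→(P,_,L)
state=P head=0 tape=c[_]_aabc   (P,_)→(Q,c,R)
state=Q head=1 tape=cc[_]aabc
No transition is defined for (Q, _); M halts in state Q.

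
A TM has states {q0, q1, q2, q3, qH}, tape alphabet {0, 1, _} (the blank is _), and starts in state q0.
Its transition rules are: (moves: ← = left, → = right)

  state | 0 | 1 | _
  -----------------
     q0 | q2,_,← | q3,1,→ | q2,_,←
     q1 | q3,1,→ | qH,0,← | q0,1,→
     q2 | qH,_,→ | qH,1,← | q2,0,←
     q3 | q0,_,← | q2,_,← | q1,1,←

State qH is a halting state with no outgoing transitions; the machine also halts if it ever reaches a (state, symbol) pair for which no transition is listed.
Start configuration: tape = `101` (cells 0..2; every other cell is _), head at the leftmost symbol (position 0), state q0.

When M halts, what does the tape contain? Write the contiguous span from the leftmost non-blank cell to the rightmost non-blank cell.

state=q0 head=0 tape=_[1]01   (q0,1)→(q3,1,→)
state=q3 head=1 tape=_1[0]1   (q3,0)→(q0,_,←)
state=q0 head=0 tape=_[1]_1   (q0,1)→(q3,1,→)
state=q3 head=1 tape=_1[_]1   (q3,_)→(q1,1,←)
state=q1 head=0 tape=_[1]11   (q1,1)→(qH,0,←)
state=qH head=-1 tape=[_]011
The non-blank tape span at halt is 011.

011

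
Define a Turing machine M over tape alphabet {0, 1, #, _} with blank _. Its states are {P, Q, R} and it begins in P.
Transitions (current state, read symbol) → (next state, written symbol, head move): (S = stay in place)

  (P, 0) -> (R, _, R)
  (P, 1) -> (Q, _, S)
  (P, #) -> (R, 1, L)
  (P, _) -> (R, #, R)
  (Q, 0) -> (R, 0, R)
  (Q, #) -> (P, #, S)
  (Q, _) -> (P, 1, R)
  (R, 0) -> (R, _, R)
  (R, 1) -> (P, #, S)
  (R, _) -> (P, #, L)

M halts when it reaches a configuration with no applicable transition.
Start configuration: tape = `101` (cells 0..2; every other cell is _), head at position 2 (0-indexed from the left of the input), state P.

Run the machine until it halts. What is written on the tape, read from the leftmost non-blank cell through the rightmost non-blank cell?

P | __10[1]__   read 1 → write _, move S, go to Q
Q | __10[_]__   read _ → write 1, move R, go to P
P | __101[_]_   read _ → write #, move R, go to R
R | __101#[_]   read _ → write #, move L, go to P
P | __101[#]#   read # → write 1, move L, go to R
R | __10[1]1#   read 1 → write #, move S, go to P
P | __10[#]1#   read # → write 1, move L, go to R
R | __1[0]11#   read 0 → write _, move R, go to R
R | __1_[1]1#   read 1 → write #, move S, go to P
P | __1_[#]1#   read # → write 1, move L, go to R
R | __1[_]11#   read _ → write #, move L, go to P
P | __[1]#11#   read 1 → write _, move S, go to Q
Q | __[_]#11#   read _ → write 1, move R, go to P
P | __1[#]11#   read # → write 1, move L, go to R
R | __[1]111#   read 1 → write #, move S, go to P
P | __[#]111#   read # → write 1, move L, go to R
R | _[_]1111#   read _ → write #, move L, go to P
P | [_]#1111#   read _ → write #, move R, go to R
R | #[#]1111#
The non-blank tape span at halt is ##1111#.

##1111#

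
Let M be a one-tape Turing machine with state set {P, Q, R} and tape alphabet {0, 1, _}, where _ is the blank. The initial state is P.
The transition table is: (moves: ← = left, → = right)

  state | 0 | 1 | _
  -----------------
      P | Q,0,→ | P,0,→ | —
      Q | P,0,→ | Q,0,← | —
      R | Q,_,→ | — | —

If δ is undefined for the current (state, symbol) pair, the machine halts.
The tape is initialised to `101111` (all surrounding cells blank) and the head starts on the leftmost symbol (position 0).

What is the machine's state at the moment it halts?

state=P head=0 tape=[1]01111_   (P,1)→(P,0,→)
state=P head=1 tape=0[0]1111_   (P,0)→(Q,0,→)
state=Q head=2 tape=00[1]111_   (Q,1)→(Q,0,←)
state=Q head=1 tape=0[0]0111_   (Q,0)→(P,0,→)
state=P head=2 tape=00[0]111_   (P,0)→(Q,0,→)
state=Q head=3 tape=000[1]11_   (Q,1)→(Q,0,←)
state=Q head=2 tape=00[0]011_   (Q,0)→(P,0,→)
state=P head=3 tape=000[0]11_   (P,0)→(Q,0,→)
state=Q head=4 tape=0000[1]1_   (Q,1)→(Q,0,←)
state=Q head=3 tape=000[0]01_   (Q,0)→(P,0,→)
state=P head=4 tape=0000[0]1_   (P,0)→(Q,0,→)
state=Q head=5 tape=00000[1]_   (Q,1)→(Q,0,←)
state=Q head=4 tape=0000[0]0_   (Q,0)→(P,0,→)
state=P head=5 tape=00000[0]_   (P,0)→(Q,0,→)
state=Q head=6 tape=000000[_]
No transition is defined for (Q, _); M halts in state Q.

Q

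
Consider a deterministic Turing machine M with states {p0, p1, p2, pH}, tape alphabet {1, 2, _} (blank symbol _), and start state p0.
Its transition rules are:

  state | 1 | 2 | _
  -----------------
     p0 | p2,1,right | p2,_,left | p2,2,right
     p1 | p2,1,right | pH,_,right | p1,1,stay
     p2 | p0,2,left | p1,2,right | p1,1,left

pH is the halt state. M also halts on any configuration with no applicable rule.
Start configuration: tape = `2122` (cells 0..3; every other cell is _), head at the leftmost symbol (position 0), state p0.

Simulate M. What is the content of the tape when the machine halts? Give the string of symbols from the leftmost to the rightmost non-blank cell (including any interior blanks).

p0 | __[2]122   read 2 → write _, move left, go to p2
p2 | _[_]_122   read _ → write 1, move left, go to p1
p1 | [_]1_122   read _ → write 1, move stay, go to p1
p1 | [1]1_122   read 1 → write 1, move right, go to p2
p2 | 1[1]_122   read 1 → write 2, move left, go to p0
p0 | [1]2_122   read 1 → write 1, move right, go to p2
p2 | 1[2]_122   read 2 → write 2, move right, go to p1
p1 | 12[_]122   read _ → write 1, move stay, go to p1
p1 | 12[1]122   read 1 → write 1, move right, go to p2
p2 | 121[1]22   read 1 → write 2, move left, go to p0
p0 | 12[1]222   read 1 → write 1, move right, go to p2
p2 | 121[2]22   read 2 → write 2, move right, go to p1
p1 | 1212[2]2   read 2 → write _, move right, go to pH
pH | 1212_[2]
The non-blank tape span at halt is 1212_2.

1212_2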